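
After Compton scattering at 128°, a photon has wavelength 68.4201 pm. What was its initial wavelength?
64.5000 pm

From λ' = λ + Δλ, we have λ = λ' - Δλ

First calculate the Compton shift:
Δλ = λ_C(1 - cos θ)
Δλ = 2.4263 × (1 - cos(128°))
Δλ = 2.4263 × 1.6157
Δλ = 3.9201 pm

Initial wavelength:
λ = λ' - Δλ
λ = 68.4201 - 3.9201
λ = 64.5000 pm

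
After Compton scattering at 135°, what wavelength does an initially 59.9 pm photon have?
64.0420 pm

Using the Compton formula: λ' = λ + λ_C(1 − cos θ)

For θ = 135°, cos θ = -√2/2 (exact) ≈ -0.7071, so:
1 − cos 135° = 1 − (-√2/2) ≈ 1.7071

Δλ = λ_C × 1.7071 = 2.4263 × 1.7071 = 4.1420 pm

λ' = 59.9 + 4.1420 = 64.0420 pm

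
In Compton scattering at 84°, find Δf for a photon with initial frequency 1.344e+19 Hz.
1.193e+18 Hz (decrease)

Convert frequency to wavelength (c = 299792458 m/s):
λ₀ = c/f₀ = 299792458/1.344e+19 = 2.2305986e-11 m = 22.3060 pm

Calculate Compton shift:
Δλ = λ_C(1 - cos(84°)) = 2.1727 pm

Final wavelength:
λ' = λ₀ + Δλ = 22.3060 + 2.1727 = 24.4787 pm

Final frequency:
f' = c/λ' = 299792458/2.4478678e-11 = 1.2247085e+19 Hz

Frequency shift (decrease):
Δf = f₀ - f' = 1.344e+19 - 1.2247085e+19 = 1.193e+18 Hz

(Intermediate values are shown rounded; full precision is carried through to the final answer.)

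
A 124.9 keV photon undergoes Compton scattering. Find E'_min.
83.8905 keV (at θ = 180°)

The scattered photon has minimum energy when its wavelength is maximum, i.e., when the Compton shift Δλ = λ_C(1 − cos θ) is maximum. This occurs at θ = 180° (backscattering), giving Δλ_max = 2λ_C = 4.8526 pm.

Initial wavelength: λ₀ = hc/E₀ = 9.9267 pm
Maximum final wavelength: λ'_max = λ₀ + 2λ_C = 9.9267 + 4.8526 = 14.7793 pm
Minimum final energy: E'_min = hc/λ'_max = 83.8905 keV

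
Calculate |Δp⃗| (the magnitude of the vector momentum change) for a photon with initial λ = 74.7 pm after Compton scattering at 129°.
1.5611e-23 kg·m/s

Photon momentum magnitude is p = h/λ.

Initial momentum:
p₀ = h/λ = 6.6261e-34/7.4700e-11 = 8.8702e-24 kg·m/s

After scattering:
λ' = λ + Δλ = 74.7 + 3.9532 = 78.6532 pm
p' = h/λ' = 6.6261e-34/7.8653e-11 = 8.4244e-24 kg·m/s

Momentum is a vector; the scattered photon's direction makes angle θ = 129° with the incident direction. The magnitude of the vector change Δp⃗ = p⃗₀ − p⃗' is found from the law of cosines:
|Δp⃗|² = p₀² + p'² − 2p₀p'cos θ
|Δp⃗|² = (8.8702e-24)² + (8.4244e-24)² − 2·8.8702e-24·8.4244e-24·cos(129°)
|Δp⃗| = 1.5611e-23 kg·m/s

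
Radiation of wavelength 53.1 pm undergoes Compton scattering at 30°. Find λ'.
53.4251 pm

Using the Compton formula: λ' = λ + λ_C(1 − cos θ)

For θ = 30°, cos θ = √3/2 (exact) ≈ 0.8660, so:
1 − cos 30° = 1 − (√3/2) ≈ 0.1340

Δλ = λ_C × 0.1340 = 2.4263 × 0.1340 = 0.3251 pm

λ' = 53.1 + 0.3251 = 53.4251 pm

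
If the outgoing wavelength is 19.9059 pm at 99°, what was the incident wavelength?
17.1000 pm

From λ' = λ + Δλ, we have λ = λ' - Δλ

First calculate the Compton shift:
Δλ = λ_C(1 - cos θ)
Δλ = 2.4263 × (1 - cos(99°))
Δλ = 2.4263 × 1.1564
Δλ = 2.8059 pm

Initial wavelength:
λ = λ' - Δλ
λ = 19.9059 - 2.8059
λ = 17.1000 pm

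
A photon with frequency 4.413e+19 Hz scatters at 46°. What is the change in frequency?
4.339e+18 Hz (decrease)

Convert frequency to wavelength (c = 299792458 m/s):
λ₀ = c/f₀ = 299792458/4.413e+19 = 6.7933936e-12 m = 6.7934 pm

Calculate Compton shift:
Δλ = λ_C(1 - cos(46°)) = 0.7409 pm

Final wavelength:
λ' = λ₀ + Δλ = 6.7934 + 0.7409 = 7.5342 pm

Final frequency:
f' = c/λ' = 299792458/7.5342471e-12 = 3.9790633e+19 Hz

Frequency shift (decrease):
Δf = f₀ - f' = 4.413e+19 - 3.9790633e+19 = 4.339e+18 Hz

(Intermediate values are shown rounded; full precision is carried through to the final answer.)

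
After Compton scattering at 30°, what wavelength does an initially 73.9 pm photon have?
74.2251 pm

Using the Compton formula: λ' = λ + λ_C(1 − cos θ)

For θ = 30°, cos θ = √3/2 (exact) ≈ 0.8660, so:
1 − cos 30° = 1 − (√3/2) ≈ 0.1340

Δλ = λ_C × 0.1340 = 2.4263 × 0.1340 = 0.3251 pm

λ' = 73.9 + 0.3251 = 74.2251 pm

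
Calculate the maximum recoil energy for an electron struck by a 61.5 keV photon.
11.9314 keV

Maximum energy transfer occurs at θ = 180° (backscattering).

Initial photon: E₀ = 61.5 keV → λ₀ = 20.1600 pm

Maximum Compton shift (at 180°):
Δλ_max = 2λ_C = 2 × 2.4263 = 4.8526 pm

Final wavelength:
λ' = 20.1600 + 4.8526 = 25.0127 pm

Minimum photon energy (maximum energy to electron):
E'_min = hc/λ' = 49.5686 keV

Maximum electron kinetic energy:
K_max = E₀ - E'_min = 61.5000 - 49.5686 = 11.9314 keV

(Intermediate values are shown rounded; full precision is carried through to the final answer.)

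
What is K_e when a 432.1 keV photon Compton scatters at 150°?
264.4835 keV

By energy conservation: K_e = E_initial - E_final

First find the scattered photon energy:
Initial wavelength: λ = hc/E = 2.8693 pm
Compton shift: Δλ = λ_C(1 - cos(150°)) = 4.5276 pm
Final wavelength: λ' = 2.8693 + 4.5276 = 7.3969 pm
Final photon energy: E' = hc/λ' = 167.6165 keV

Electron kinetic energy:
K_e = E - E' = 432.1000 - 167.6165 = 264.4835 keV

(Intermediate values are shown rounded; full precision is carried through to the final answer.)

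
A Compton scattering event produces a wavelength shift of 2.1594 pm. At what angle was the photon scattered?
83.68°

From the Compton formula Δλ = λ_C(1 - cos θ), we can solve for θ:

cos θ = 1 - Δλ/λ_C

Given:
- Δλ = 2.1594 pm
- λ_C = h/(m_e·c) ≈ 2.42631024 pm

cos θ = 1 - 2.1594/2.42631024
cos θ = 1 - 0.889993
cos θ = 0.110007

θ = arccos(0.110007)
θ = 83.68°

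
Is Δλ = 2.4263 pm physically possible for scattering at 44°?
No, inconsistent

Calculate the expected shift for θ = 44°:

Δλ_expected = λ_C(1 - cos(44°))
Δλ_expected = 2.4263 × (1 - cos(44°))
Δλ_expected = 2.4263 × 0.2807
Δλ_expected = 0.6810 pm

Given shift: 2.4263 pm
Expected shift: 0.6810 pm
Difference: 1.7453 pm

The values do not match. The given shift corresponds to θ ≈ 90.0°, not 44°.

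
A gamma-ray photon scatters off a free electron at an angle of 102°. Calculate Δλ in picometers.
2.9308 pm

Using the Compton scattering formula:
Δλ = λ_C(1 - cos θ)

where λ_C = h/(m_e·c) ≈ 2.4263 pm is the Compton wavelength of an electron.

For θ = 102°:
cos(102°) = -0.2079
1 - cos(102°) = 1.2079

Δλ = 2.4263 × 1.2079
Δλ = 2.9308 pm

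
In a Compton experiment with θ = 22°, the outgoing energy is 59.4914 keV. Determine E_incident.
60.0000 keV

Convert final energy to wavelength (hc ≈ 1239.842 keV·pm):
λ' = hc/E' = 1239.842 / 59.4914 = 20.8407 pm

Calculate the Compton shift:
Δλ = λ_C(1 - cos(22°))
Δλ = 2.4263 × (1 - cos(22°))
Δλ = 0.1767 pm

Initial wavelength:
λ = λ' - Δλ = 20.8407 - 0.1767 = 20.6640 pm

Initial energy:
E = hc/λ = 1239.842 / 20.6640 = 60.0000 keV

(Intermediate values are shown rounded; full precision is carried through to the final answer.)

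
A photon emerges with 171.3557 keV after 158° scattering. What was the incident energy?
484.4001 keV

Convert final energy to wavelength (hc ≈ 1239.842 keV·pm):
λ' = hc/E' = 1239.842 / 171.3557 = 7.2355 pm

Calculate the Compton shift:
Δλ = λ_C(1 - cos(158°))
Δλ = 2.4263 × (1 - cos(158°))
Δλ = 4.6759 pm

Initial wavelength:
λ = λ' - Δλ = 7.2355 - 4.6759 = 2.5595 pm

Initial energy:
E = hc/λ = 1239.842 / 2.5595 = 484.4001 keV

(Intermediate values are shown rounded; full precision is carried through to the final answer.)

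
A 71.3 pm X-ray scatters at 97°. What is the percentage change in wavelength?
3.8177%

Calculate the Compton shift:
Δλ = λ_C(1 - cos(97°))
Δλ = 2.4263 × (1 - cos(97°))
Δλ = 2.4263 × 1.1219
Δλ = 2.7220 pm

Percentage change:
(Δλ/λ₀) × 100 = (2.7220/71.3) × 100
= 3.8177%

(Intermediate values are shown rounded; full precision is carried through to the final answer.)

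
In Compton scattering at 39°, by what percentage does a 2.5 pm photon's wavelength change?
21.6285%

Calculate the Compton shift:
Δλ = λ_C(1 - cos(39°))
Δλ = 2.4263 × (1 - cos(39°))
Δλ = 2.4263 × 0.2229
Δλ = 0.5407 pm

Percentage change:
(Δλ/λ₀) × 100 = (0.5407/2.5) × 100
= 21.6285%

(Intermediate values are shown rounded; full precision is carried through to the final answer.)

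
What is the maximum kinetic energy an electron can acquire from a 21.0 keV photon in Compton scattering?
1.5949 keV

Maximum energy transfer occurs at θ = 180° (backscattering).

Initial photon: E₀ = 21.0 keV → λ₀ = 59.0401 pm

Maximum Compton shift (at 180°):
Δλ_max = 2λ_C = 2 × 2.4263 = 4.8526 pm

Final wavelength:
λ' = 59.0401 + 4.8526 = 63.8927 pm

Minimum photon energy (maximum energy to electron):
E'_min = hc/λ' = 19.4051 keV

Maximum electron kinetic energy:
K_max = E₀ - E'_min = 21.0000 - 19.4051 = 1.5949 keV

(Intermediate values are shown rounded; full precision is carried through to the final answer.)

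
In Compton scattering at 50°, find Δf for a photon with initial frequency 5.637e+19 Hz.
7.899e+18 Hz (decrease)

Convert frequency to wavelength (c = 299792458 m/s):
λ₀ = c/f₀ = 299792458/5.637e+19 = 5.3182980e-12 m = 5.3183 pm

Calculate Compton shift:
Δλ = λ_C(1 - cos(50°)) = 0.8667 pm

Final wavelength:
λ' = λ₀ + Δλ = 5.3183 + 0.8667 = 6.1850 pm

Final frequency:
f' = c/λ' = 299792458/6.1850061e-12 = 4.8470843e+19 Hz

Frequency shift (decrease):
Δf = f₀ - f' = 5.637e+19 - 4.8470843e+19 = 7.899e+18 Hz

(Intermediate values are shown rounded; full precision is carried through to the final answer.)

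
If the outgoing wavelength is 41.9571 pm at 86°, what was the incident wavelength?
39.7000 pm

From λ' = λ + Δλ, we have λ = λ' - Δλ

First calculate the Compton shift:
Δλ = λ_C(1 - cos θ)
Δλ = 2.4263 × (1 - cos(86°))
Δλ = 2.4263 × 0.9302
Δλ = 2.2571 pm

Initial wavelength:
λ = λ' - Δλ
λ = 41.9571 - 2.2571
λ = 39.7000 pm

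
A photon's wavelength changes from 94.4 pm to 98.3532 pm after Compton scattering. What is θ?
129.00°

First find the wavelength shift:
Δλ = λ' - λ = 98.3532 - 94.4 = 3.9532 pm

Using Δλ = λ_C(1 - cos θ), with λ_C = h/(m_e·c) ≈ 2.42631024 pm:
cos θ = 1 - Δλ/λ_C
cos θ = 1 - 3.9532/2.42631024
cos θ = -0.629305

θ = arccos(-0.629305)
θ = 129.00°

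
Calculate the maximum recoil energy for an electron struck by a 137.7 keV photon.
48.2231 keV

Maximum energy transfer occurs at θ = 180° (backscattering).

Initial photon: E₀ = 137.7 keV → λ₀ = 9.0039 pm

Maximum Compton shift (at 180°):
Δλ_max = 2λ_C = 2 × 2.4263 = 4.8526 pm

Final wavelength:
λ' = 9.0039 + 4.8526 = 13.8566 pm

Minimum photon energy (maximum energy to electron):
E'_min = hc/λ' = 89.4769 keV

Maximum electron kinetic energy:
K_max = E₀ - E'_min = 137.7000 - 89.4769 = 48.2231 keV

(Intermediate values are shown rounded; full precision is carried through to the final answer.)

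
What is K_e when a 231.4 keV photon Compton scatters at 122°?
94.7039 keV

By energy conservation: K_e = E_initial - E_final

First find the scattered photon energy:
Initial wavelength: λ = hc/E = 5.3580 pm
Compton shift: Δλ = λ_C(1 - cos(122°)) = 3.7121 pm
Final wavelength: λ' = 5.3580 + 3.7121 = 9.0701 pm
Final photon energy: E' = hc/λ' = 136.6961 keV

Electron kinetic energy:
K_e = E - E' = 231.4000 - 136.6961 = 94.7039 keV

(Intermediate values are shown rounded; full precision is carried through to the final answer.)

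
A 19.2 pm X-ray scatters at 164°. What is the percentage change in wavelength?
24.7845%

Calculate the Compton shift:
Δλ = λ_C(1 - cos(164°))
Δλ = 2.4263 × (1 - cos(164°))
Δλ = 2.4263 × 1.9613
Δλ = 4.7586 pm

Percentage change:
(Δλ/λ₀) × 100 = (4.7586/19.2) × 100
= 24.7845%

(Intermediate values are shown rounded; full precision is carried through to the final answer.)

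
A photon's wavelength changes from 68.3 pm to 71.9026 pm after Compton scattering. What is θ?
119.00°

First find the wavelength shift:
Δλ = λ' - λ = 71.9026 - 68.3 = 3.6026 pm

Using Δλ = λ_C(1 - cos θ), with λ_C = h/(m_e·c) ≈ 2.42631024 pm:
cos θ = 1 - Δλ/λ_C
cos θ = 1 - 3.6026/2.42631024
cos θ = -0.484806

θ = arccos(-0.484806)
θ = 119.00°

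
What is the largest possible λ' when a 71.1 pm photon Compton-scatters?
75.9526 pm (at θ = 180°)

The Compton shift is Δλ = λ_C(1 − cos θ).

Since cos θ ranges from −1 to 1, the factor (1 − cos θ) ranges from 0 to 2; the maximum shift occurs at θ = 180° (backscattering):
Δλ_max = 2λ_C = 2 × 2.4263 pm = 4.8526 pm

Maximum scattered wavelength:
λ'_max = λ₀ + Δλ_max = 71.1 + 4.8526 = 75.9526 pm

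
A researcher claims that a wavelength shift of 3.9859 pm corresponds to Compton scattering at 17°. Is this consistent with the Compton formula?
No, inconsistent

Calculate the expected shift for θ = 17°:

Δλ_expected = λ_C(1 - cos(17°))
Δλ_expected = 2.4263 × (1 - cos(17°))
Δλ_expected = 2.4263 × 0.0437
Δλ_expected = 0.1060 pm

Given shift: 3.9859 pm
Expected shift: 0.1060 pm
Difference: 3.8799 pm

The values do not match. The given shift corresponds to θ ≈ 130.0°, not 17°.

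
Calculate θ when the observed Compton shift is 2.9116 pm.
101.54°

From the Compton formula Δλ = λ_C(1 - cos θ), we can solve for θ:

cos θ = 1 - Δλ/λ_C

Given:
- Δλ = 2.9116 pm
- λ_C = h/(m_e·c) ≈ 2.42631024 pm

cos θ = 1 - 2.9116/2.42631024
cos θ = 1 - 1.200011
cos θ = -0.200011

θ = arccos(-0.200011)
θ = 101.54°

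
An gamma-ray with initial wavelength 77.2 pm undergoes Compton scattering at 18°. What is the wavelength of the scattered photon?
77.3188 pm

Using the Compton scattering formula:
λ' = λ + Δλ = λ + λ_C(1 - cos θ)

Given:
- Initial wavelength λ = 77.2 pm
- Scattering angle θ = 18°
- Compton wavelength λ_C ≈ 2.4263 pm

Calculate the shift:
Δλ = 2.4263 × (1 - cos(18°))
Δλ = 2.4263 × 0.0489
Δλ = 0.1188 pm

Final wavelength:
λ' = 77.2 + 0.1188 = 77.3188 pm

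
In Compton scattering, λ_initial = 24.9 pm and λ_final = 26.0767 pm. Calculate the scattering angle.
59.00°

First find the wavelength shift:
Δλ = λ' - λ = 26.0767 - 24.9 = 1.1767 pm

Using Δλ = λ_C(1 - cos θ), with λ_C = h/(m_e·c) ≈ 2.42631024 pm:
cos θ = 1 - Δλ/λ_C
cos θ = 1 - 1.1767/2.42631024
cos θ = 0.515025

θ = arccos(0.515025)
θ = 59.00°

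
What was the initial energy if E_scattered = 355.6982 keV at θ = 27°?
384.9000 keV

Convert final energy to wavelength (hc ≈ 1239.842 keV·pm):
λ' = hc/E' = 1239.842 / 355.6982 = 3.4857 pm

Calculate the Compton shift:
Δλ = λ_C(1 - cos(27°))
Δλ = 2.4263 × (1 - cos(27°))
Δλ = 0.2645 pm

Initial wavelength:
λ = λ' - Δλ = 3.4857 - 0.2645 = 3.2212 pm

Initial energy:
E = hc/λ = 1239.842 / 3.2212 = 384.9000 keV

(Intermediate values are shown rounded; full precision is carried through to the final answer.)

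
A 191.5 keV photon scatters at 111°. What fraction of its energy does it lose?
0.3373 (or 33.73%)

Calculate initial and final photon energies:

Initial: E₀ = 191.5 keV → λ₀ = 6.4744 pm
Compton shift: Δλ = 3.2958 pm
Final wavelength: λ' = 9.7702 pm
Final energy: E' = 126.9005 keV

Fractional energy loss:
(E₀ - E')/E₀ = (191.5000 - 126.9005)/191.5000
= 64.5995/191.5000
= 0.3373
= 33.73%

(Intermediate values are shown rounded; full precision is carried through to the final answer.)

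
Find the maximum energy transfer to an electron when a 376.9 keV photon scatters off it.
224.6264 keV

Maximum energy transfer occurs at θ = 180° (backscattering).

Initial photon: E₀ = 376.9 keV → λ₀ = 3.2896 pm

Maximum Compton shift (at 180°):
Δλ_max = 2λ_C = 2 × 2.4263 = 4.8526 pm

Final wavelength:
λ' = 3.2896 + 4.8526 = 8.1422 pm

Minimum photon energy (maximum energy to electron):
E'_min = hc/λ' = 152.2736 keV

Maximum electron kinetic energy:
K_max = E₀ - E'_min = 376.9000 - 152.2736 = 224.6264 keV

(Intermediate values are shown rounded; full precision is carried through to the final answer.)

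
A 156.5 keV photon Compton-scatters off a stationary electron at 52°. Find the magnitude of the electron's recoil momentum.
6.9917e-23 kg·m/s

The electron is initially at rest, so by conservation of momentum:
p⃗_e = p⃗₀ − p⃗'  (incident photon momentum minus scattered photon momentum)

Photon momentum magnitudes (p = h/λ = E/c):
λ₀ = hc/E₀ = 7.9223 pm → p₀ = h/λ₀ = 8.3638e-23 kg·m/s
Δλ = λ_C(1 − cos 52°) = 0.9325 pm
λ' = 8.8548 pm → p' = h/λ' = 7.4830e-23 kg·m/s

The scattered photon makes angle θ = 52° with the incident direction, so by the law of cosines:
|p⃗_e|² = p₀² + p'² − 2p₀p'cos θ
|p⃗_e|² = (8.3638e-23)² + (7.4830e-23)² − 2·8.3638e-23·7.4830e-23·cos(52°)
|p⃗_e| = 6.9917e-23 kg·m/s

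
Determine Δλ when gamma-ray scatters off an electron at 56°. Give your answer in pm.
1.0695 pm

Using the Compton scattering formula:
Δλ = λ_C(1 - cos θ)

where λ_C = h/(m_e·c) ≈ 2.4263 pm is the Compton wavelength of an electron.

For θ = 56°:
cos(56°) = 0.5592
1 - cos(56°) = 0.4408

Δλ = 2.4263 × 0.4408
Δλ = 1.0695 pm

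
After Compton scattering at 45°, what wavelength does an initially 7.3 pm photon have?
8.0106 pm

Using the Compton formula: λ' = λ + λ_C(1 − cos θ)

For θ = 45°, cos θ = √2/2 (exact) ≈ 0.7071, so:
1 − cos 45° = 1 − (√2/2) ≈ 0.2929

Δλ = λ_C × 0.2929 = 2.4263 × 0.2929 = 0.7106 pm

λ' = 7.3 + 0.7106 = 8.0106 pm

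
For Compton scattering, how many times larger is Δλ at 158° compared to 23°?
158° produces the larger shift by a factor of 24.243

Calculate both shifts using Δλ = λ_C(1 - cos θ):

For θ₁ = 23°:
Δλ₁ = 2.4263 × (1 - cos(23°))
Δλ₁ = 2.4263 × 0.0795
Δλ₁ = 0.1929 pm

For θ₂ = 158°:
Δλ₂ = 2.4263 × (1 - cos(158°))
Δλ₂ = 2.4263 × 1.9272
Δλ₂ = 4.6759 pm

The 158° angle produces the larger shift.
Ratio: 4.6759/0.1929 = 24.243

(Intermediate values are shown rounded; full precision is carried through to the final answer.)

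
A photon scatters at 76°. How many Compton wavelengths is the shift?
0.7581 λ_C

The Compton shift formula is:
Δλ = λ_C(1 - cos θ)

Dividing both sides by λ_C:
Δλ/λ_C = 1 - cos θ

For θ = 76°:
Δλ/λ_C = 1 - cos(76°)
Δλ/λ_C = 1 - 0.2419
Δλ/λ_C = 0.7581

This means the shift is 0.7581 × λ_C = 1.8393 pm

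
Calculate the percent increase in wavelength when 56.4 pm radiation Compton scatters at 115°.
6.1201%

Calculate the Compton shift:
Δλ = λ_C(1 - cos(115°))
Δλ = 2.4263 × (1 - cos(115°))
Δλ = 2.4263 × 1.4226
Δλ = 3.4517 pm

Percentage change:
(Δλ/λ₀) × 100 = (3.4517/56.4) × 100
= 6.1201%

(Intermediate values are shown rounded; full precision is carried through to the final answer.)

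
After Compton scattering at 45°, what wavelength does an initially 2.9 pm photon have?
3.6106 pm

Using the Compton formula: λ' = λ + λ_C(1 − cos θ)

For θ = 45°, cos θ = √2/2 (exact) ≈ 0.7071, so:
1 − cos 45° = 1 − (√2/2) ≈ 0.2929

Δλ = λ_C × 0.2929 = 2.4263 × 0.2929 = 0.7106 pm

λ' = 2.9 + 0.7106 = 3.6106 pm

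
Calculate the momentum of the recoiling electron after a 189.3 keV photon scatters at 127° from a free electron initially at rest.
1.4831e-22 kg·m/s

The electron is initially at rest, so by conservation of momentum:
p⃗_e = p⃗₀ − p⃗'  (incident photon momentum minus scattered photon momentum)

Photon momentum magnitudes (p = h/λ = E/c):
λ₀ = hc/E₀ = 6.5496 pm → p₀ = h/λ₀ = 1.0117e-22 kg·m/s
Δλ = λ_C(1 − cos 127°) = 3.8865 pm
λ' = 10.4361 pm → p' = h/λ' = 6.3492e-23 kg·m/s

The scattered photon makes angle θ = 127° with the incident direction, so by the law of cosines:
|p⃗_e|² = p₀² + p'² − 2p₀p'cos θ
|p⃗_e|² = (1.0117e-22)² + (6.3492e-23)² − 2·1.0117e-22·6.3492e-23·cos(127°)
|p⃗_e| = 1.4831e-22 kg·m/s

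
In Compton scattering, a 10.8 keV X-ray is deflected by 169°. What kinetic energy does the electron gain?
0.4341 keV

By energy conservation: K_e = E_initial - E_final

First find the scattered photon energy:
Initial wavelength: λ = hc/E = 114.8002 pm
Compton shift: Δλ = λ_C(1 - cos(169°)) = 4.8080 pm
Final wavelength: λ' = 114.8002 + 4.8080 = 119.6082 pm
Final photon energy: E' = hc/λ' = 10.3659 keV

Electron kinetic energy:
K_e = E - E' = 10.8000 - 10.3659 = 0.4341 keV

(Intermediate values are shown rounded; full precision is carried through to the final answer.)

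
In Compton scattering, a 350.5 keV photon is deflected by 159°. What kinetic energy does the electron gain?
199.8293 keV

By energy conservation: K_e = E_initial - E_final

First find the scattered photon energy:
Initial wavelength: λ = hc/E = 3.5374 pm
Compton shift: Δλ = λ_C(1 - cos(159°)) = 4.6915 pm
Final wavelength: λ' = 3.5374 + 4.6915 = 8.2288 pm
Final photon energy: E' = hc/λ' = 150.6707 keV

Electron kinetic energy:
K_e = E - E' = 350.5000 - 150.6707 = 199.8293 keV

(Intermediate values are shown rounded; full precision is carried through to the final answer.)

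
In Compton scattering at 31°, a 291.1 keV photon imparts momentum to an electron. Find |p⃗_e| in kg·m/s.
8.0813e-23 kg·m/s

The electron is initially at rest, so by conservation of momentum:
p⃗_e = p⃗₀ − p⃗'  (incident photon momentum minus scattered photon momentum)

Photon momentum magnitudes (p = h/λ = E/c):
λ₀ = hc/E₀ = 4.2592 pm → p₀ = h/λ₀ = 1.5557e-22 kg·m/s
Δλ = λ_C(1 − cos 31°) = 0.3466 pm
λ' = 4.6057 pm → p' = h/λ' = 1.4387e-22 kg·m/s

The scattered photon makes angle θ = 31° with the incident direction, so by the law of cosines:
|p⃗_e|² = p₀² + p'² − 2p₀p'cos θ
|p⃗_e|² = (1.5557e-22)² + (1.4387e-22)² − 2·1.5557e-22·1.4387e-22·cos(31°)
|p⃗_e| = 8.0813e-23 kg·m/s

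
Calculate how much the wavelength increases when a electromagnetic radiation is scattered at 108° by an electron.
3.1761 pm

Using the Compton scattering formula:
Δλ = λ_C(1 - cos θ)

where λ_C = h/(m_e·c) ≈ 2.4263 pm is the Compton wavelength of an electron.

For θ = 108°:
cos(108°) = -0.3090
1 - cos(108°) = 1.3090

Δλ = 2.4263 × 1.3090
Δλ = 3.1761 pm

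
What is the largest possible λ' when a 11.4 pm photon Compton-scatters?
16.2526 pm (at θ = 180°)

The Compton shift is Δλ = λ_C(1 − cos θ).

Since cos θ ranges from −1 to 1, the factor (1 − cos θ) ranges from 0 to 2; the maximum shift occurs at θ = 180° (backscattering):
Δλ_max = 2λ_C = 2 × 2.4263 pm = 4.8526 pm

Maximum scattered wavelength:
λ'_max = λ₀ + Δλ_max = 11.4 + 4.8526 = 16.2526 pm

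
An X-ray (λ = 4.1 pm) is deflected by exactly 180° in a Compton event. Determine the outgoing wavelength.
8.9526 pm

Using the Compton formula: λ' = λ + λ_C(1 − cos θ)

For θ = 180°, cos θ = -1 (exact) = -1.0000, so:
1 − cos 180° = 1 − (-1) = 2.0000

Δλ = λ_C × 2.0000 = 2.4263 × 2.0000 = 4.8526 pm

λ' = 4.1 + 4.8526 = 8.9526 pm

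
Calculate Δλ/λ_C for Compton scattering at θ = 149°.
1.8572 λ_C

The Compton shift formula is:
Δλ = λ_C(1 - cos θ)

Dividing both sides by λ_C:
Δλ/λ_C = 1 - cos θ

For θ = 149°:
Δλ/λ_C = 1 - cos(149°)
Δλ/λ_C = 1 - -0.8572
Δλ/λ_C = 1.8572

This means the shift is 1.8572 × λ_C = 4.5061 pm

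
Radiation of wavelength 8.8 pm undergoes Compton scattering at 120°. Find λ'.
12.4395 pm

Using the Compton formula: λ' = λ + λ_C(1 − cos θ)

For θ = 120°, cos θ = -1/2 (exact) = -0.5000, so:
1 − cos 120° = 1 − (-1/2) = 1.5000

Δλ = λ_C × 1.5000 = 2.4263 × 1.5000 = 3.6395 pm

λ' = 8.8 + 3.6395 = 12.4395 pm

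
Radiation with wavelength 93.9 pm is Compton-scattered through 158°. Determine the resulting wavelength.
98.5759 pm

Using the Compton scattering formula:
λ' = λ + Δλ = λ + λ_C(1 - cos θ)

Given:
- Initial wavelength λ = 93.9 pm
- Scattering angle θ = 158°
- Compton wavelength λ_C ≈ 2.4263 pm

Calculate the shift:
Δλ = 2.4263 × (1 - cos(158°))
Δλ = 2.4263 × 1.9272
Δλ = 4.6759 pm

Final wavelength:
λ' = 93.9 + 4.6759 = 98.5759 pm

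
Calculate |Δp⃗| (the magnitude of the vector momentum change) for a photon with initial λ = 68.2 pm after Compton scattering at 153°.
1.8299e-23 kg·m/s

Photon momentum magnitude is p = h/λ.

Initial momentum:
p₀ = h/λ = 6.6261e-34/6.8200e-11 = 9.7156e-24 kg·m/s

After scattering:
λ' = λ + Δλ = 68.2 + 4.5882 = 72.7882 pm
p' = h/λ' = 6.6261e-34/7.2788e-11 = 9.1032e-24 kg·m/s

Momentum is a vector; the scattered photon's direction makes angle θ = 153° with the incident direction. The magnitude of the vector change Δp⃗ = p⃗₀ − p⃗' is found from the law of cosines:
|Δp⃗|² = p₀² + p'² − 2p₀p'cos θ
|Δp⃗|² = (9.7156e-24)² + (9.1032e-24)² − 2·9.7156e-24·9.1032e-24·cos(153°)
|Δp⃗| = 1.8299e-23 kg·m/s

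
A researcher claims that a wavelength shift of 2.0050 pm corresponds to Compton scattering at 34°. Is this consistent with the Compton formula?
No, inconsistent

Calculate the expected shift for θ = 34°:

Δλ_expected = λ_C(1 - cos(34°))
Δλ_expected = 2.4263 × (1 - cos(34°))
Δλ_expected = 2.4263 × 0.1710
Δλ_expected = 0.4148 pm

Given shift: 2.0050 pm
Expected shift: 0.4148 pm
Difference: 1.5902 pm

The values do not match. The given shift corresponds to θ ≈ 80.0°, not 34°.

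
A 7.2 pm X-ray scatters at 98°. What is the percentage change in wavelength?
38.3887%

Calculate the Compton shift:
Δλ = λ_C(1 - cos(98°))
Δλ = 2.4263 × (1 - cos(98°))
Δλ = 2.4263 × 1.1392
Δλ = 2.7640 pm

Percentage change:
(Δλ/λ₀) × 100 = (2.7640/7.2) × 100
= 38.3887%

(Intermediate values are shown rounded; full precision is carried through to the final answer.)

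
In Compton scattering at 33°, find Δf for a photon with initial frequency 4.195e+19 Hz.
2.178e+18 Hz (decrease)

Convert frequency to wavelength (c = 299792458 m/s):
λ₀ = c/f₀ = 299792458/4.195e+19 = 7.1464233e-12 m = 7.1464 pm

Calculate Compton shift:
Δλ = λ_C(1 - cos(33°)) = 0.3914 pm

Final wavelength:
λ' = λ₀ + Δλ = 7.1464 + 0.3914 = 7.5379 pm

Final frequency:
f' = c/λ' = 299792458/7.5378586e-12 = 3.9771568e+19 Hz

Frequency shift (decrease):
Δf = f₀ - f' = 4.195e+19 - 3.9771568e+19 = 2.178e+18 Hz

(Intermediate values are shown rounded; full precision is carried through to the final answer.)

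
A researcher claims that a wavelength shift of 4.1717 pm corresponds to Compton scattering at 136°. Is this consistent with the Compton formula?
Yes, consistent

Calculate the expected shift for θ = 136°:

Δλ_expected = λ_C(1 - cos(136°))
Δλ_expected = 2.4263 × (1 - cos(136°))
Δλ_expected = 2.4263 × 1.7193
Δλ_expected = 4.1717 pm

Given shift: 4.1717 pm
Expected shift: 4.1717 pm
Difference: 0.0000 pm

The values match. This is consistent with Compton scattering at the stated angle.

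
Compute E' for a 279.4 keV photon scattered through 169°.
134.1014 keV

First convert energy to wavelength:
λ = hc/E, with hc ≈ 1239.842 keV·pm (i.e. 1239.842 eV·nm)

For E = 279.4 keV = 279400 eV:
λ = 1239.842 keV·pm / 279.4 keV
λ = 4.4375 pm

Calculate the Compton shift:
Δλ = λ_C(1 - cos(169°)) = 2.4263 × 1.9816
Δλ = 4.8080 pm

Final wavelength:
λ' = 4.4375 + 4.8080 = 9.2456 pm

Final energy:
E' = hc/λ' = 1239.842 / 9.2456 = 134.1014 keV

(Intermediate values are shown rounded; full precision is carried through to the final answer.)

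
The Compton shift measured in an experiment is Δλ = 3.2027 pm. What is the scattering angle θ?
108.66°

From the Compton formula Δλ = λ_C(1 - cos θ), we can solve for θ:

cos θ = 1 - Δλ/λ_C

Given:
- Δλ = 3.2027 pm
- λ_C = h/(m_e·c) ≈ 2.42631024 pm

cos θ = 1 - 3.2027/2.42631024
cos θ = 1 - 1.319988
cos θ = -0.319988

θ = arccos(-0.319988)
θ = 108.66°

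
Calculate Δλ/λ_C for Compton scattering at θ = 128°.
1.6157 λ_C

The Compton shift formula is:
Δλ = λ_C(1 - cos θ)

Dividing both sides by λ_C:
Δλ/λ_C = 1 - cos θ

For θ = 128°:
Δλ/λ_C = 1 - cos(128°)
Δλ/λ_C = 1 - -0.6157
Δλ/λ_C = 1.6157

This means the shift is 1.6157 × λ_C = 3.9201 pm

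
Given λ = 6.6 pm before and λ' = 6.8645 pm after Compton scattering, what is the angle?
27.00°

First find the wavelength shift:
Δλ = λ' - λ = 6.8645 - 6.6 = 0.2645 pm

Using Δλ = λ_C(1 - cos θ), with λ_C = h/(m_e·c) ≈ 2.42631024 pm:
cos θ = 1 - Δλ/λ_C
cos θ = 1 - 0.2645/2.42631024
cos θ = 0.890987

θ = arccos(0.890987)
θ = 27.00°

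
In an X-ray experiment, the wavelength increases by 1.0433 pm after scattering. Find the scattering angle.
55.25°

From the Compton formula Δλ = λ_C(1 - cos θ), we can solve for θ:

cos θ = 1 - Δλ/λ_C

Given:
- Δλ = 1.0433 pm
- λ_C = h/(m_e·c) ≈ 2.42631024 pm

cos θ = 1 - 1.0433/2.42631024
cos θ = 1 - 0.429994
cos θ = 0.570006

θ = arccos(0.570006)
θ = 55.25°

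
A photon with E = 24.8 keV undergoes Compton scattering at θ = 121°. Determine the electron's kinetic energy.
1.6986 keV

By energy conservation: K_e = E_initial - E_final

First find the scattered photon energy:
Initial wavelength: λ = hc/E = 49.9936 pm
Compton shift: Δλ = λ_C(1 - cos(121°)) = 3.6760 pm
Final wavelength: λ' = 49.9936 + 3.6760 = 53.6696 pm
Final photon energy: E' = hc/λ' = 23.1014 keV

Electron kinetic energy:
K_e = E - E' = 24.8000 - 23.1014 = 1.6986 keV

(Intermediate values are shown rounded; full precision is carried through to the final answer.)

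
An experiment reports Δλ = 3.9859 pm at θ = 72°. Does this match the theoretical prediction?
No, inconsistent

Calculate the expected shift for θ = 72°:

Δλ_expected = λ_C(1 - cos(72°))
Δλ_expected = 2.4263 × (1 - cos(72°))
Δλ_expected = 2.4263 × 0.6910
Δλ_expected = 1.6765 pm

Given shift: 3.9859 pm
Expected shift: 1.6765 pm
Difference: 2.3094 pm

The values do not match. The given shift corresponds to θ ≈ 130.0°, not 72°.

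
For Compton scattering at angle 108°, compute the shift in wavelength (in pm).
3.1761 pm

Using the Compton scattering formula:
Δλ = λ_C(1 - cos θ)

where λ_C = h/(m_e·c) ≈ 2.4263 pm is the Compton wavelength of an electron.

For θ = 108°:
cos(108°) = -0.3090
1 - cos(108°) = 1.3090

Δλ = 2.4263 × 1.3090
Δλ = 3.1761 pm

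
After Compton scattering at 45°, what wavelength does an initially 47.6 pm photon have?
48.3106 pm

Using the Compton formula: λ' = λ + λ_C(1 − cos θ)

For θ = 45°, cos θ = √2/2 (exact) ≈ 0.7071, so:
1 − cos 45° = 1 − (√2/2) ≈ 0.2929

Δλ = λ_C × 0.2929 = 2.4263 × 0.2929 = 0.7106 pm

λ' = 47.6 + 0.7106 = 48.3106 pm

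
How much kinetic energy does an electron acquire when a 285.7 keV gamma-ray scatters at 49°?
46.0786 keV

By energy conservation: K_e = E_initial - E_final

First find the scattered photon energy:
Initial wavelength: λ = hc/E = 4.3397 pm
Compton shift: Δλ = λ_C(1 - cos(49°)) = 0.8345 pm
Final wavelength: λ' = 4.3397 + 0.8345 = 5.1742 pm
Final photon energy: E' = hc/λ' = 239.6214 keV

Electron kinetic energy:
K_e = E - E' = 285.7000 - 239.6214 = 46.0786 keV

(Intermediate values are shown rounded; full precision is carried through to the final answer.)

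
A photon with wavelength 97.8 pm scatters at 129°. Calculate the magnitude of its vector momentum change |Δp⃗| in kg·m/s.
1.1993e-23 kg·m/s

Photon momentum magnitude is p = h/λ.

Initial momentum:
p₀ = h/λ = 6.6261e-34/9.7800e-11 = 6.7751e-24 kg·m/s

After scattering:
λ' = λ + Δλ = 97.8 + 3.9532 = 101.7532 pm
p' = h/λ' = 6.6261e-34/1.0175e-10 = 6.5119e-24 kg·m/s

Momentum is a vector; the scattered photon's direction makes angle θ = 129° with the incident direction. The magnitude of the vector change Δp⃗ = p⃗₀ − p⃗' is found from the law of cosines:
|Δp⃗|² = p₀² + p'² − 2p₀p'cos θ
|Δp⃗|² = (6.7751e-24)² + (6.5119e-24)² − 2·6.7751e-24·6.5119e-24·cos(129°)
|Δp⃗| = 1.1993e-23 kg·m/s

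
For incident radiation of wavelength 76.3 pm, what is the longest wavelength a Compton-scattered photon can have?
81.1526 pm (at θ = 180°)

The Compton shift is Δλ = λ_C(1 − cos θ).

Since cos θ ranges from −1 to 1, the factor (1 − cos θ) ranges from 0 to 2; the maximum shift occurs at θ = 180° (backscattering):
Δλ_max = 2λ_C = 2 × 2.4263 pm = 4.8526 pm

Maximum scattered wavelength:
λ'_max = λ₀ + Δλ_max = 76.3 + 4.8526 = 81.1526 pm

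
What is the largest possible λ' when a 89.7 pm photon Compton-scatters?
94.5526 pm (at θ = 180°)

The Compton shift is Δλ = λ_C(1 − cos θ).

Since cos θ ranges from −1 to 1, the factor (1 − cos θ) ranges from 0 to 2; the maximum shift occurs at θ = 180° (backscattering):
Δλ_max = 2λ_C = 2 × 2.4263 pm = 4.8526 pm

Maximum scattered wavelength:
λ'_max = λ₀ + Δλ_max = 89.7 + 4.8526 = 94.5526 pm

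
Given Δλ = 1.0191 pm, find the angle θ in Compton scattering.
54.55°

From the Compton formula Δλ = λ_C(1 - cos θ), we can solve for θ:

cos θ = 1 - Δλ/λ_C

Given:
- Δλ = 1.0191 pm
- λ_C = h/(m_e·c) ≈ 2.42631024 pm

cos θ = 1 - 1.0191/2.42631024
cos θ = 1 - 0.420020
cos θ = 0.579980

θ = arccos(0.579980)
θ = 54.55°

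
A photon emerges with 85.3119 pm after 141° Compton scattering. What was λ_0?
81.0000 pm

From λ' = λ + Δλ, we have λ = λ' - Δλ

First calculate the Compton shift:
Δλ = λ_C(1 - cos θ)
Δλ = 2.4263 × (1 - cos(141°))
Δλ = 2.4263 × 1.7771
Δλ = 4.3119 pm

Initial wavelength:
λ = λ' - Δλ
λ = 85.3119 - 4.3119
λ = 81.0000 pm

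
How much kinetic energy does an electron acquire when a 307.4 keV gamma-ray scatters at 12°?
3.9885 keV

By energy conservation: K_e = E_initial - E_final

First find the scattered photon energy:
Initial wavelength: λ = hc/E = 4.0333 pm
Compton shift: Δλ = λ_C(1 - cos(12°)) = 0.0530 pm
Final wavelength: λ' = 4.0333 + 0.0530 = 4.0863 pm
Final photon energy: E' = hc/λ' = 303.4115 keV

Electron kinetic energy:
K_e = E - E' = 307.4000 - 303.4115 = 3.9885 keV

(Intermediate values are shown rounded; full precision is carried through to the final answer.)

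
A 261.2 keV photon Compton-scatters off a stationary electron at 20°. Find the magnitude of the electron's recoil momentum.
4.7932e-23 kg·m/s

The electron is initially at rest, so by conservation of momentum:
p⃗_e = p⃗₀ − p⃗'  (incident photon momentum minus scattered photon momentum)

Photon momentum magnitudes (p = h/λ = E/c):
λ₀ = hc/E₀ = 4.7467 pm → p₀ = h/λ₀ = 1.3959e-22 kg·m/s
Δλ = λ_C(1 − cos 20°) = 0.1463 pm
λ' = 4.8930 pm → p' = h/λ' = 1.3542e-22 kg·m/s

The scattered photon makes angle θ = 20° with the incident direction, so by the law of cosines:
|p⃗_e|² = p₀² + p'² − 2p₀p'cos θ
|p⃗_e|² = (1.3959e-22)² + (1.3542e-22)² − 2·1.3959e-22·1.3542e-22·cos(20°)
|p⃗_e| = 4.7932e-23 kg·m/s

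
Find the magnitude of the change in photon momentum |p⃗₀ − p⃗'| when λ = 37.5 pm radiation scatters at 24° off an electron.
7.3276e-24 kg·m/s

Photon momentum magnitude is p = h/λ.

Initial momentum:
p₀ = h/λ = 6.6261e-34/3.7500e-11 = 1.7670e-23 kg·m/s

After scattering:
λ' = λ + Δλ = 37.5 + 0.2098 = 37.7098 pm
p' = h/λ' = 6.6261e-34/3.7710e-11 = 1.7571e-23 kg·m/s

Momentum is a vector; the scattered photon's direction makes angle θ = 24° with the incident direction. The magnitude of the vector change Δp⃗ = p⃗₀ − p⃗' is found from the law of cosines:
|Δp⃗|² = p₀² + p'² − 2p₀p'cos θ
|Δp⃗|² = (1.7670e-23)² + (1.7571e-23)² − 2·1.7670e-23·1.7571e-23·cos(24°)
|Δp⃗| = 7.3276e-24 kg·m/s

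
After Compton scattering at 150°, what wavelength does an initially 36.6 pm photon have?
41.1276 pm

Using the Compton formula: λ' = λ + λ_C(1 − cos θ)

For θ = 150°, cos θ = -√3/2 (exact) ≈ -0.8660, so:
1 − cos 150° = 1 − (-√3/2) ≈ 1.8660

Δλ = λ_C × 1.8660 = 2.4263 × 1.8660 = 4.5276 pm

λ' = 36.6 + 4.5276 = 41.1276 pm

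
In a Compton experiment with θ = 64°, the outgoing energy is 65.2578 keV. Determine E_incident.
70.3000 keV

Convert final energy to wavelength (hc ≈ 1239.842 keV·pm):
λ' = hc/E' = 1239.842 / 65.2578 = 18.9991 pm

Calculate the Compton shift:
Δλ = λ_C(1 - cos(64°))
Δλ = 2.4263 × (1 - cos(64°))
Δλ = 1.3627 pm

Initial wavelength:
λ = λ' - Δλ = 18.9991 - 1.3627 = 17.6365 pm

Initial energy:
E = hc/λ = 1239.842 / 17.6365 = 70.3000 keV

(Intermediate values are shown rounded; full precision is carried through to the final answer.)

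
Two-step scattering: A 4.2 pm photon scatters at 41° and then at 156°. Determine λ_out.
9.4380 pm

Apply Compton shift twice:

First scattering at θ₁ = 41°:
Δλ₁ = λ_C(1 - cos(41°))
Δλ₁ = 2.4263 × 0.2453
Δλ₁ = 0.5952 pm

After first scattering:
λ₁ = 4.2 + 0.5952 = 4.7952 pm

Second scattering at θ₂ = 156°:
Δλ₂ = λ_C(1 - cos(156°))
Δλ₂ = 2.4263 × 1.9135
Δλ₂ = 4.6429 pm

Final wavelength:
λ₂ = 4.7952 + 4.6429 = 9.4380 pm

Total shift: Δλ_total = 0.5952 + 4.6429 = 5.2380 pm

(Intermediate values are shown rounded; full precision is carried through to the final answer.)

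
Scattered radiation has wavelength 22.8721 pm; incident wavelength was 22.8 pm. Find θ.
14.00°

First find the wavelength shift:
Δλ = λ' - λ = 22.8721 - 22.8 = 0.0721 pm

Using Δλ = λ_C(1 - cos θ), with λ_C = h/(m_e·c) ≈ 2.42631024 pm:
cos θ = 1 - Δλ/λ_C
cos θ = 1 - 0.0721/2.42631024
cos θ = 0.970284

θ = arccos(0.970284)
θ = 14.00°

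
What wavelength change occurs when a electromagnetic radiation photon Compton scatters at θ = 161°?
4.7204 pm

Using the Compton scattering formula:
Δλ = λ_C(1 - cos θ)

where λ_C = h/(m_e·c) ≈ 2.4263 pm is the Compton wavelength of an electron.

For θ = 161°:
cos(161°) = -0.9455
1 - cos(161°) = 1.9455

Δλ = 2.4263 × 1.9455
Δλ = 4.7204 pm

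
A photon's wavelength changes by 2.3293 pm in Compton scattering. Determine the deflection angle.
87.71°

From the Compton formula Δλ = λ_C(1 - cos θ), we can solve for θ:

cos θ = 1 - Δλ/λ_C

Given:
- Δλ = 2.3293 pm
- λ_C = h/(m_e·c) ≈ 2.42631024 pm

cos θ = 1 - 2.3293/2.42631024
cos θ = 1 - 0.960017
cos θ = 0.039983

θ = arccos(0.039983)
θ = 87.71°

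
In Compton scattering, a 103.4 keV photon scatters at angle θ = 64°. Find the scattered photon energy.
92.8483 keV

First convert energy to wavelength:
λ = hc/E, with hc ≈ 1239.842 keV·pm (i.e. 1239.842 eV·nm)

For E = 103.4 keV = 103400 eV:
λ = 1239.842 keV·pm / 103.4 keV
λ = 11.9907 pm

Calculate the Compton shift:
Δλ = λ_C(1 - cos(64°)) = 2.4263 × 0.5616
Δλ = 1.3627 pm

Final wavelength:
λ' = 11.9907 + 1.3627 = 13.3534 pm

Final energy:
E' = hc/λ' = 1239.842 / 13.3534 = 92.8483 keV

(Intermediate values are shown rounded; full precision is carried through to the final answer.)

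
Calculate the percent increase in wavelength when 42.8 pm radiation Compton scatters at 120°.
8.5034%

Calculate the Compton shift:
Δλ = λ_C(1 - cos(120°))
Δλ = 2.4263 × (1 - cos(120°))
Δλ = 2.4263 × 1.5000
Δλ = 3.6395 pm

Percentage change:
(Δλ/λ₀) × 100 = (3.6395/42.8) × 100
= 8.5034%

(Intermediate values are shown rounded; full precision is carried through to the final answer.)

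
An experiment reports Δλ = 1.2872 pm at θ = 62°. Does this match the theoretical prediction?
Yes, consistent

Calculate the expected shift for θ = 62°:

Δλ_expected = λ_C(1 - cos(62°))
Δλ_expected = 2.4263 × (1 - cos(62°))
Δλ_expected = 2.4263 × 0.5305
Δλ_expected = 1.2872 pm

Given shift: 1.2872 pm
Expected shift: 1.2872 pm
Difference: 0.0000 pm

The values match. This is consistent with Compton scattering at the stated angle.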